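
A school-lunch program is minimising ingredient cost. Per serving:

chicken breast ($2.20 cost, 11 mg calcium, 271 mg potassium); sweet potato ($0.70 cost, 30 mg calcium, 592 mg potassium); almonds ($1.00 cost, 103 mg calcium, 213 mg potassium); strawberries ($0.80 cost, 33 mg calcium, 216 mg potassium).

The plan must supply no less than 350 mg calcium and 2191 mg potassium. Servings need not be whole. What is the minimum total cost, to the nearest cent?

$4.53

Two binding constraints pin down two serving amounts, so the optimal mix uses at most two foods. The candidates are each food alone (scaled to the tighter of calcium/potassium) and each pair with both constraints tight.
chicken breast only: max(350/11, 2191/271) = 31.82 servings → $70.00.
sweet potato only: max(350/30, 2191/592) = 11.67 servings → $8.17.
almonds only: max(350/103, 2191/213) = 10.29 servings → $10.29.
strawberries only: max(350/33, 2191/216) = 10.61 servings → $8.48.
chicken breast + sweet potato: intersection lies outside the first quadrant.
chicken breast + almonds with both tight: 5.91 servings and 2.767 servings → $15.77.
chicken breast + strawberries with both targets exact would need a negative amount; discard.
sweet potato + almonds with both tight: 2.769 servings and 2.592 servings → $4.53.
sweet potato + strawberries: the both-tight solution has a negative serving — not a feasible corner.
almonds + strawberries with both tight: 0.2166 servings and 9.93 servings → $8.16.
So the least-cost plan costs $4.53.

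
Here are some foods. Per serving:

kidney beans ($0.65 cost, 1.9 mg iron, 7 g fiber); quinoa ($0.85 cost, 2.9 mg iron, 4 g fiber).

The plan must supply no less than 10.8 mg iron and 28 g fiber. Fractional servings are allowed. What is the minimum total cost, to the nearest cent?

At the optimum either one food covers both requirements or two foods hit both targets exactly; no other combination can be cheaper.
kidney beans only: max(10.8/1.9, 28/7) = 5.684 servings → $3.69.
quinoa only: max(10.8/2.9, 28/4) = 7 servings → $5.95.
kidney beans + quinoa with both tight: 2.992 servings and 1.764 servings → $3.44.
The minimum over all feasible corners is $3.44.

$3.44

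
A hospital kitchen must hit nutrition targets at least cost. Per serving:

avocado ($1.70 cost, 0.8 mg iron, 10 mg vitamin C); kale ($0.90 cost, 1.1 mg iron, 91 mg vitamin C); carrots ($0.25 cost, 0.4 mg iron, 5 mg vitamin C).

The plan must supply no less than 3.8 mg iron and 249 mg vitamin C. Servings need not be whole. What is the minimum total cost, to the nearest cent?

Minimising a linear cost over {iron ≥ 3.8, vitamin C ≥ 249, servings ≥ 0} — the optimum is at a vertex, using one or two foods.
avocado only: max(3.8/0.8, 249/10) = 24.9 servings → $42.33.
kale only: max(3.8/1.1, 249/91) = 3.455 servings → $3.11.
carrots only: max(3.8/0.4, 249/5) = 49.8 servings → $12.45.
avocado + kale with both tight: 1.163 servings and 2.608 servings → $4.33.
avocado + carrots (both tight): parallel constraints — no distinct corner.
kale + carrots with both tight: 2.608 servings and 2.327 servings → $2.93.
So the least-cost plan costs $2.93.

$2.93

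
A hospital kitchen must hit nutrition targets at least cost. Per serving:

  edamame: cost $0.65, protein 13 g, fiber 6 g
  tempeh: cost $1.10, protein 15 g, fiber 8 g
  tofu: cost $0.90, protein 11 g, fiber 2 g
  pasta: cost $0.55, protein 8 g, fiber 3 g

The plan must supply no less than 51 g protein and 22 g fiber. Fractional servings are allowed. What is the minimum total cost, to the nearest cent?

$2.55

Check every corner: each single food scaled to meet both minima, and each pair solved so both constraints bind.
edamame only: max(51/13, 22/6) = 3.923 servings → $2.55.
tempeh only: max(51/15, 22/8) = 3.4 servings → $3.74.
tofu only: max(51/11, 22/2) = 11 servings → $9.90.
pasta only: max(51/8, 22/3) = 7.333 servings → $4.03.
edamame + tempeh with both targets exact would need a negative amount; discard.
edamame + tofu with both tight: 3.5 servings and 0.5 servings → $2.73.
edamame + pasta with both tight: 2.556 servings and 2.222 servings → $2.88.
tempeh + tofu with both tight: 2.414 servings and 1.345 servings → $3.87.
tempeh + pasta with both tight: 1.211 servings and 4.105 servings → $3.59.
tofu + pasta with both targets exact would need a negative amount; discard.
So the least-cost plan costs $2.55.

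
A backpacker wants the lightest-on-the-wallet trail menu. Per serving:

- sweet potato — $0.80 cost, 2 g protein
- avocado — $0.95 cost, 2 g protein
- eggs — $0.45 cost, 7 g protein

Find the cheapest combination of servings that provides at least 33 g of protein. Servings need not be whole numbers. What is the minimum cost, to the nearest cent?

Cost per g of protein: eggs $0.0643, sweet potato $0.4000, avocado $0.4750.
With no serving limits, use only eggs: 33 g / 7 g = 4.714 servings × $0.45 = $2.12.

$2.12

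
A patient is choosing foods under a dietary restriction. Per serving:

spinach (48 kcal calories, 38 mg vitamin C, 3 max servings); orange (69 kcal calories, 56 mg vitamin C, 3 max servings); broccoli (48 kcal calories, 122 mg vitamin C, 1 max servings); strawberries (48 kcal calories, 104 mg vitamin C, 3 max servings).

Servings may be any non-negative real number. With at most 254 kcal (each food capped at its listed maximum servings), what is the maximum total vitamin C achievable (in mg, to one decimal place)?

484.3 mg

Vitamin C per kcal: broccoli 2.542, strawberries 2.167, orange 0.8116, spinach 0.7917.
Take 1 serving of broccoli: uses 48 kcal, +122.0 mg vitamin C (running total 122.0 mg).
Take 3 servings of strawberries: uses 144 kcal, +312.0 mg vitamin C (running total 434.0 mg).
Take 0.8986 servings of orange: uses 62 kcal, +50.3 mg vitamin C (running total 484.3 mg).
Greedy by best ratio exhausts the calories allowance optimally: 484.3 mg.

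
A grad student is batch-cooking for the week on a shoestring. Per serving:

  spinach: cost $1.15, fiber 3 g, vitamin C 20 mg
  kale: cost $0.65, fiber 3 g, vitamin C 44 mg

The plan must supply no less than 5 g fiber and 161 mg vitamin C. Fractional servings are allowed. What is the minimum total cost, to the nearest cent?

With two linear requirements the optimum uses one or two foods; enumerate the corners.
spinach only: max(5/3, 161/20) = 8.05 servings → $9.26.
kale only: max(5/3, 161/44) = 3.659 servings → $2.38.
spinach + kale: intersection lies outside the first quadrant.
The minimum over all feasible corners is $2.38.

$2.38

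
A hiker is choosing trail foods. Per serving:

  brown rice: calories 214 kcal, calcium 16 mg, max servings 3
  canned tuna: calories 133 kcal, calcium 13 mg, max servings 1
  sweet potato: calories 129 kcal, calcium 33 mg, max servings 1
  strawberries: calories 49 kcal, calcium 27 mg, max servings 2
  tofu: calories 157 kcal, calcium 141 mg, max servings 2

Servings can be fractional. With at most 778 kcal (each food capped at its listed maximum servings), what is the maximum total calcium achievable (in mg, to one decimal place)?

Calcium per kcal: tofu 0.8981, strawberries 0.551, sweet potato 0.2558, canned tuna 0.09774, brown rice 0.07477.
Take 2 servings of tofu: uses 314 kcal, +282.0 mg calcium (running total 282.0 mg).
Take 2 servings of strawberries: uses 98 kcal, +54.0 mg calcium (running total 336.0 mg).
Take 1 serving of sweet potato: uses 129 kcal, +33.0 mg calcium (running total 369.0 mg).
Take 1 serving of canned tuna: uses 133 kcal, +13.0 mg calcium (running total 382.0 mg).
Take 0.486 servings of brown rice: uses 104 kcal, +7.8 mg calcium (running total 389.8 mg).
Greedy by best ratio exhausts the calories allowance optimally: 389.8 mg.

389.8 mg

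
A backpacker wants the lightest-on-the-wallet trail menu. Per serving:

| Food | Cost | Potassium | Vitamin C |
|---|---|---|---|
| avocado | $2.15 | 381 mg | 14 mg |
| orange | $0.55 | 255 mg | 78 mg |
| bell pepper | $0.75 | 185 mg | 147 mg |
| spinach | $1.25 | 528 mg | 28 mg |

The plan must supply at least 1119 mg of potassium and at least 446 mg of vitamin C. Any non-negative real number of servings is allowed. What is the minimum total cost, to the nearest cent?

$2.82

At the optimum either one food covers both requirements or two foods hit both targets exactly; no other combination can be cheaper.
avocado only: max(1119/381, 446/14) = 31.86 servings → $68.49.
orange only: max(1119/255, 446/78) = 5.718 servings → $3.14.
bell pepper only: max(1119/185, 446/147) = 6.049 servings → $4.54.
spinach only: max(1119/528, 446/28) = 15.93 servings → $19.91.
avocado + orange: intersection lies outside the first quadrant.
avocado + bell pepper with both tight: 1.535 servings and 2.888 servings → $5.47.
avocado + spinach: the both-tight solution has a negative serving — not a feasible corner.
orange + bell pepper with both tight: 3.556 servings and 1.147 servings → $2.82.
orange + spinach with both targets exact would need a negative amount; discard.
bell pepper + spinach with both tight: 2.818 servings and 1.132 servings → $3.53.
Cheapest feasible corner: $2.82.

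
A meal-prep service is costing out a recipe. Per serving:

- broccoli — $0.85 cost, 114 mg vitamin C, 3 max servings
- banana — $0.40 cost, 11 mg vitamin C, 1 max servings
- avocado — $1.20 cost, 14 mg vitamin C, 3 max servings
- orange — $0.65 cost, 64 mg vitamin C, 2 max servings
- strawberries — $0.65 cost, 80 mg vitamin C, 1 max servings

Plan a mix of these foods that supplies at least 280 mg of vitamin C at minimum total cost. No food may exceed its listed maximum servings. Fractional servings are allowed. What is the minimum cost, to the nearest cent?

$2.09

Cost per mg of vitamin C: broccoli $0.0075, strawberries $0.0081, orange $0.0102, banana $0.0364, avocado $0.0857.
Take 2.456 servings of broccoli: +280.0 mg vitamin C for $2.09 (total $2.09, still need 0.0 mg).
Filling from the cheapest source first is optimal under one linear minimum: $2.09.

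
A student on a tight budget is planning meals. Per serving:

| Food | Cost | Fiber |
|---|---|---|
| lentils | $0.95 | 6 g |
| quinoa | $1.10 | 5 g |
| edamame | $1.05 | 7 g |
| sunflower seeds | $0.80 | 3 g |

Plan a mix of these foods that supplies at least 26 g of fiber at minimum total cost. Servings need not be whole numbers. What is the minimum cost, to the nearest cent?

$3.90

Cost per g of fiber: edamame $0.1500, lentils $0.1583, quinoa $0.2200, sunflower seeds $0.2667.
With no serving limits, use only edamame: 26 g / 7 g = 3.714 servings × $1.05 = $3.90.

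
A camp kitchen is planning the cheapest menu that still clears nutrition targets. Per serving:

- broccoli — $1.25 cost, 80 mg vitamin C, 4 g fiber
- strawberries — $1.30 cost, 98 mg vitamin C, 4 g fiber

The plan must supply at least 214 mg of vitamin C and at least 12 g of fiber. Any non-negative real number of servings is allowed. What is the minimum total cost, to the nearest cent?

An LP optimum is at a vertex; with two nutrient constraints at most two foods are used. Check each candidate.
broccoli only: max(214/80, 12/4) = 3 servings → $3.75.
strawberries only: max(214/98, 12/4) = 3 servings → $3.90.
broccoli + strawberries: the both-tight solution has a negative serving — not a feasible corner.
Cheapest feasible corner: $3.75.

$3.75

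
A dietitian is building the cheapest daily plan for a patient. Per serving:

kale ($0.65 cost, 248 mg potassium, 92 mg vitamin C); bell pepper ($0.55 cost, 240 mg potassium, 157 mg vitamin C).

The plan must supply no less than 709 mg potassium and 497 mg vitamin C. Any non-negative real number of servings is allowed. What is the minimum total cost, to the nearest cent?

$1.74

Compare the cost at each extreme point of the feasible region.
kale only: max(709/248, 497/92) = 5.402 servings → $3.51.
bell pepper only: max(709/240, 497/157) = 3.166 servings → $1.74.
kale + bell pepper with both targets exact would need a negative amount; discard.
The minimum over all feasible corners is $1.74.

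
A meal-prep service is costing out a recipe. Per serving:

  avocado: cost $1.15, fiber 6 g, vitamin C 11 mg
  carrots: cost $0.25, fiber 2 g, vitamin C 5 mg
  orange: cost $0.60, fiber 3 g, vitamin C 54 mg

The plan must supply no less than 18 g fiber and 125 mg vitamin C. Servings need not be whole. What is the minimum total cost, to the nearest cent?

Minimising a linear cost over {fiber ≥ 18, vitamin C ≥ 125, servings ≥ 0} — the optimum is at a vertex, using one or two foods.
avocado only: max(18/6, 125/11) = 11.36 servings → $13.07.
carrots only: max(18/2, 125/5) = 25 servings → $6.25.
orange only: max(18/3, 125/54) = 6 servings → $3.60.
avocado + carrots with both targets exact would need a negative amount; discard.
avocado + orange with both tight: 2.052 servings and 1.897 servings → $3.50.
carrots + orange with both tight: 6.419 servings and 1.72 servings → $2.64.
Cheapest feasible corner: $2.64.

$2.64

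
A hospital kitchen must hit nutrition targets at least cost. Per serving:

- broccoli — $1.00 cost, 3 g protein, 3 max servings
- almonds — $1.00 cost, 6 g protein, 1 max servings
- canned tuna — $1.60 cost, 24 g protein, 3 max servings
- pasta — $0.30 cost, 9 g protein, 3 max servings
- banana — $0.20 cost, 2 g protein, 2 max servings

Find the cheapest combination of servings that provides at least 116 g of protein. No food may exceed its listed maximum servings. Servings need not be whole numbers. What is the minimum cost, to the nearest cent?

$9.43

Cost per g of protein: pasta $0.0333, canned tuna $0.0667, banana $0.1000, almonds $0.1667, broccoli $0.3333.
Take 3 servings of pasta: +27.0 g protein for $0.90 (total $0.90, still need 89.0 g).
Take 3 servings of canned tuna: +72.0 g protein for $4.80 (total $5.70, still need 17.0 g).
Take 2 servings of banana: +4.0 g protein for $0.40 (total $6.10, still need 13.0 g).
Take 1 serving of almonds: +6.0 g protein for $1.00 (total $7.10, still need 7.0 g).
Take 2.333 servings of broccoli: +7.0 g protein for $2.33 (total $9.43, still need 0.0 g).
Filling from the cheapest source first is optimal under one linear minimum: $9.43.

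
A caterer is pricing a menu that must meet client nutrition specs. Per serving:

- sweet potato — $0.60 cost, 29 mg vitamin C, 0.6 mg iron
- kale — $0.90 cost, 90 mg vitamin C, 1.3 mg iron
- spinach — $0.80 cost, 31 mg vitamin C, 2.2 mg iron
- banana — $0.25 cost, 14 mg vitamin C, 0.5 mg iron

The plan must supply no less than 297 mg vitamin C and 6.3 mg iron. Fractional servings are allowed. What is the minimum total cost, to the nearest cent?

$3.53

The cheapest plan sits at a corner of the feasible region — with two constraints it uses at most two foods.
sweet potato only: max(297/29, 6.3/0.6) = 10.5 servings → $6.30.
kale only: max(297/90, 6.3/1.3) = 4.846 servings → $4.36.
spinach only: max(297/31, 6.3/2.2) = 9.581 servings → $7.66.
banana only: max(297/14, 6.3/0.5) = 21.21 servings → $5.30.
sweet potato + kale: the both-tight solution has a negative serving — not a feasible corner.
sweet potato + spinach with both tight: 10.13 servings and 0.09956 servings → $6.16.
sweet potato + banana with both tight: 9.885 servings and 0.7377 servings → $6.12.
kale + spinach with both tight: 2.905 servings and 1.147 servings → $3.53.
kale + banana with both tight: 2.25 servings and 6.75 servings → $3.71.
spinach + banana with both targets exact would need a negative amount; discard.
The minimum over all feasible corners is $3.53.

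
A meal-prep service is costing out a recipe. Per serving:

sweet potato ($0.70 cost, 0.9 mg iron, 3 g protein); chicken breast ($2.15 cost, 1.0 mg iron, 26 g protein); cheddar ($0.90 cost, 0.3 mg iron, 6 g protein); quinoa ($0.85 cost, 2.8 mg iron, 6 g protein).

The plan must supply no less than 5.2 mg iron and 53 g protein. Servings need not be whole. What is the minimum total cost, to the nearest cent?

$4.82

The cheapest plan sits at a corner of the feasible region — with two constraints it uses at most two foods.
sweet potato only: max(5.2/0.9, 53/3) = 17.67 servings → $12.37.
chicken breast only: max(5.2/1.0, 53/26) = 5.2 servings → $11.18.
cheddar only: max(5.2/0.3, 53/6) = 17.33 servings → $15.60.
quinoa only: max(5.2/2.8, 53/6) = 8.833 servings → $7.51.
sweet potato + chicken breast with both tight: 4.029 servings and 1.574 servings → $6.20.
sweet potato + cheddar with both tight: 3.4 servings and 7.133 servings → $8.80.
sweet potato + quinoa: the both-tight solution has a negative serving — not a feasible corner.
chicken breast + cheddar with both targets exact would need a negative amount; discard.
chicken breast + quinoa with both tight: 1.754 servings and 1.231 servings → $4.82.
cheddar + quinoa with both tight: 7.813 servings and 1.02 servings → $7.90.
So the least-cost plan costs $4.82.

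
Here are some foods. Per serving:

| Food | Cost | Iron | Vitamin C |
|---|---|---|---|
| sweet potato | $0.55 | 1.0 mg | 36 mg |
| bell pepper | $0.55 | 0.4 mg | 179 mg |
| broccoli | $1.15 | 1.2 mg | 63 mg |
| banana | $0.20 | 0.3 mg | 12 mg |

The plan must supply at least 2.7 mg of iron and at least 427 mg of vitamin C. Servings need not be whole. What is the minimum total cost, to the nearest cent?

sweet potato only: max(2.7/1.0, 427/36) = 11.86 servings → $6.52.
bell pepper only: max(2.7/0.4, 427/179) = 6.75 servings → $3.71.
broccoli only: max(2.7/1.2, 427/63) = 6.778 servings → $7.79.
banana only: max(2.7/0.3, 427/12) = 35.58 servings → $7.12.
sweet potato + bell pepper with both tight: 1.899 servings and 2.004 servings → $2.15.
sweet potato + broccoli with both targets exact would need a negative amount; discard.
sweet potato + banana: intersection lies outside the first quadrant.
bell pepper + broccoli with both tight: 1.805 servings and 1.648 servings → $2.89.
bell pepper + banana with both tight: 1.957 servings and 6.391 servings → $2.35.
broccoli + banana with both targets exact would need a negative amount; discard.
Cheapest feasible corner: $2.15.

$2.15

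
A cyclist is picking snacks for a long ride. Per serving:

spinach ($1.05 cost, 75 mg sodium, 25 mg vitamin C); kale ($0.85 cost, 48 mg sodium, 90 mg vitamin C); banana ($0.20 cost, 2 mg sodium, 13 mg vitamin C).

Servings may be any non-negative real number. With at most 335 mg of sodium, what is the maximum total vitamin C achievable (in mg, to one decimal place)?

2177.5 mg

Vitamin C per mg sodium: banana 6.5, kale 1.875, spinach 0.3333.
With no serving limits, spend the whole sodium allowance on banana: 335 mg / 2 mg × 13 mg = 2177.5 mg.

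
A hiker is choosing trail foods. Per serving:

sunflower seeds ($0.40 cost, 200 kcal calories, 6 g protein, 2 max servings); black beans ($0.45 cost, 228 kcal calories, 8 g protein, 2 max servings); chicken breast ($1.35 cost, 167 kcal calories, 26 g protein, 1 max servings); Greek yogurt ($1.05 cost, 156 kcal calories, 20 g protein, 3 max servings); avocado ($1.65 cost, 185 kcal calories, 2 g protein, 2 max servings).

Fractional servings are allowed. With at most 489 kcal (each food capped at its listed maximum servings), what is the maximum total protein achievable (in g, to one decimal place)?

Protein per kcal: chicken breast 0.1557, Greek yogurt 0.1282, black beans 0.03509, sunflower seeds 0.03, avocado 0.01081.
Take 1 serving of chicken breast: uses 167 kcal, +26.0 g protein (running total 26.0 g).
Take 2.064 servings of Greek yogurt: uses 322 kcal, +41.3 g protein (running total 67.3 g).
Greedy by best ratio exhausts the calories allowance optimally: 67.3 g.

67.3 g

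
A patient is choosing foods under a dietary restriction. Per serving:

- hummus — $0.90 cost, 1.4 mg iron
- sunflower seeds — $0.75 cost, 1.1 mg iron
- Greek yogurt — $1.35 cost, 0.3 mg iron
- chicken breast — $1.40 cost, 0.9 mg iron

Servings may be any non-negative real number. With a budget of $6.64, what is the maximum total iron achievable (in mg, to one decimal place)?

Iron per dollar: hummus 1.556, sunflower seeds 1.467, chicken breast 0.6429, Greek yogurt 0.2222.
With no serving limits, spend the whole cost allowance on hummus: $6.64 / $0.90 × 1.4 mg = 10.3 mg.

10.3 mg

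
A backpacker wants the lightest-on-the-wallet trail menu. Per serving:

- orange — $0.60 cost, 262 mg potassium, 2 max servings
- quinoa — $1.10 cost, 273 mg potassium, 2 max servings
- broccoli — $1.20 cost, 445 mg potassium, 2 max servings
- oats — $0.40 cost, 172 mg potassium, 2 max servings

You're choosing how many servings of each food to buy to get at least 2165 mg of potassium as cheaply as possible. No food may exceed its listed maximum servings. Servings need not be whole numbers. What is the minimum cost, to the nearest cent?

Cost per mg of potassium: orange $0.0023, oats $0.0023, broccoli $0.0027, quinoa $0.0040.
Take 2 servings of orange: +524.0 mg potassium for $1.20 (total $1.20, still need 1641.0 mg).
Take 2 servings of oats: +344.0 mg potassium for $0.80 (total $2.00, still need 1297.0 mg).
Take 2 servings of broccoli: +890.0 mg potassium for $2.40 (total $4.40, still need 407.0 mg).
Take 1.491 servings of quinoa: +407.0 mg potassium for $1.64 (total $6.04, still need 0.0 mg).
Greedy by cheapest-per-mg is optimal for a single linear constraint, so the minimum cost is $6.04.

$6.04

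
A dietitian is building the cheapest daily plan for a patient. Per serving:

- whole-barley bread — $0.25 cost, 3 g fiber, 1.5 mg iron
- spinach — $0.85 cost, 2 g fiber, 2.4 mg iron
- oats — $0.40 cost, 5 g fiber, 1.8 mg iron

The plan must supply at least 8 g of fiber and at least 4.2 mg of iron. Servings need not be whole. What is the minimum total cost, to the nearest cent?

Check every corner: each single food scaled to meet both minima, and each pair solved so both constraints bind.
whole-barley bread only: max(8/3, 4.2/1.5) = 2.8 servings → $0.70.
spinach only: max(8/2, 4.2/2.4) = 4 servings → $3.40.
oats only: max(8/5, 4.2/1.8) = 2.333 servings → $0.93.
whole-barley bread + spinach with both tight: 2.571 servings and 0.1429 servings → $0.76.
whole-barley bread + oats with both targets exact would need a negative amount; discard.
spinach + oats with both tight: 0.7857 servings and 1.286 servings → $1.18.
The minimum over all feasible corners is $0.70.

$0.70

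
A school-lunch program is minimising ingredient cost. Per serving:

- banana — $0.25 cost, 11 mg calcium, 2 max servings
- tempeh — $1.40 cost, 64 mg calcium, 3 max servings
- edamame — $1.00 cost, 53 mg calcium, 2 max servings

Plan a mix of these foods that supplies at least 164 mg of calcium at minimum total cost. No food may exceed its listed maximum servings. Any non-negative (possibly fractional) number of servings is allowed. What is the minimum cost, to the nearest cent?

$3.27

Cost per mg of calcium: edamame $0.0189, tempeh $0.0219, banana $0.0227.
Take 2 servings of edamame: +106.0 mg calcium for $2.00 (total $2.00, still need 58.0 mg).
Take 0.9062 servings of tempeh: +58.0 mg calcium for $1.27 (total $3.27, still need 0.0 mg).
Greedy by cheapest-per-mg is optimal for a single linear constraint, so the minimum cost is $3.27.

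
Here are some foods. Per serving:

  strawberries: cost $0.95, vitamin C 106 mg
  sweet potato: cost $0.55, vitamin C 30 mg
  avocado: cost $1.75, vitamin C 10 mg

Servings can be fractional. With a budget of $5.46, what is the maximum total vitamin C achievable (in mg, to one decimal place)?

Vitamin C per dollar: strawberries 111.6, sweet potato 54.55, avocado 5.714.
With no serving limits, spend the whole cost allowance on strawberries: $5.46 / $0.95 × 106 mg = 609.2 mg.

609.2 mg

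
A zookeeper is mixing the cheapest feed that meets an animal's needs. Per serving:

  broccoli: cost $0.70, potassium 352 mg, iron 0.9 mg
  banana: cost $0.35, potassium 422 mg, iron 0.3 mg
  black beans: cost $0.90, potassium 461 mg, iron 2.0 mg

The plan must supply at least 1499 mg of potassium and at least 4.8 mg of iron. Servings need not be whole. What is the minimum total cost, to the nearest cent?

$2.40

Check every corner: each single food scaled to meet both minima, and each pair solved so both constraints bind.
broccoli only: max(1499/352, 4.8/0.9) = 5.333 servings → $3.73.
banana only: max(1499/422, 4.8/0.3) = 16 servings → $5.60.
black beans only: max(1499/461, 4.8/2.0) = 3.252 servings → $2.93.
broccoli + banana: the both-tight solution has a negative serving — not a feasible corner.
broccoli + black beans with both tight: 2.716 servings and 1.178 servings → $2.96.
banana + black beans with both tight: 1.113 servings and 2.233 servings → $2.40.
Cheapest feasible corner: $2.40.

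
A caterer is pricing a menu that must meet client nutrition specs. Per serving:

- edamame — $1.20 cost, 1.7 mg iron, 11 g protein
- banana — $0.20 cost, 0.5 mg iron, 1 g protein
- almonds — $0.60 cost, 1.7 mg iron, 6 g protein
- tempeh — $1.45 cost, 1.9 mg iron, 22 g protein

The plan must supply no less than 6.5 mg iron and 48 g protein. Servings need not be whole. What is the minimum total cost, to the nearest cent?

$3.57

Compare the cost at each extreme point of the feasible region.
edamame only: max(6.5/1.7, 48/11) = 4.364 servings → $5.24.
banana only: max(6.5/0.5, 48/1) = 48 servings → $9.60.
almonds only: max(6.5/1.7, 48/6) = 8 servings → $4.80.
tempeh only: max(6.5/1.9, 48/22) = 3.421 servings → $4.96.
edamame + banana: the both-tight solution has a negative serving — not a feasible corner.
edamame + almonds: the both-tight solution has a negative serving — not a feasible corner.
edamame + tempeh with both tight: 3.139 servings and 0.6121 servings → $4.65.
banana + almonds: the both-tight solution has a negative serving — not a feasible corner.
banana + tempeh with both tight: 5.692 servings and 1.923 servings → $3.93.
almonds + tempeh with both tight: 1.992 servings and 1.638 servings → $3.57.
The minimum over all feasible corners is $3.57.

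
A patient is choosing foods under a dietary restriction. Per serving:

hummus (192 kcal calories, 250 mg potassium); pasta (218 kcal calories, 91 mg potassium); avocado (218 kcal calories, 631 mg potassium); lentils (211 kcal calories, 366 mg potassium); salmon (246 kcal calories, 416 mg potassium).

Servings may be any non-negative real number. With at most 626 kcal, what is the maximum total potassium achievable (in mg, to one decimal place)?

1812.0 mg

Potassium per kcal: avocado 2.894, lentils 1.735, salmon 1.691, hummus 1.302, pasta 0.4174.
With no serving limits, spend the whole calories allowance on avocado: 626 kcal / 218 kcal × 631 mg = 1812.0 mg.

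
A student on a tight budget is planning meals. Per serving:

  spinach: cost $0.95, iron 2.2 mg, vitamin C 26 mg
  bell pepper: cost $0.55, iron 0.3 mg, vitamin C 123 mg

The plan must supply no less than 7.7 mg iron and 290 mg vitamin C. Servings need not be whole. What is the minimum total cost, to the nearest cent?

At the optimum either one food covers both requirements or two foods hit both targets exactly; no other combination can be cheaper.
spinach only: max(7.7/2.2, 290/26) = 11.15 servings → $10.60.
bell pepper only: max(7.7/0.3, 290/123) = 25.67 servings → $14.12.
spinach + bell pepper with both tight: 3.273 servings and 1.666 servings → $4.03.
So the least-cost plan costs $4.03.

$4.03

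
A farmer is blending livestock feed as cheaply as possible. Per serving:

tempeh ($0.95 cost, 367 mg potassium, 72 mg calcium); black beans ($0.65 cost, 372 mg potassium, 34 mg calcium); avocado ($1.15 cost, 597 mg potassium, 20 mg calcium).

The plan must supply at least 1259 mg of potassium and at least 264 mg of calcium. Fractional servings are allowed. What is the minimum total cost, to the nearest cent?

$3.48

A basic optimal solution has at most two foods positive. Try each food alone and each pair with both targets met exactly.
tempeh only: max(1259/367, 264/72) = 3.667 servings → $3.48.
black beans only: max(1259/372, 264/34) = 7.765 servings → $5.05.
avocado only: max(1259/597, 264/20) = 13.2 servings → $15.18.
tempeh + black beans with both targets exact would need a negative amount; discard.
tempeh + avocado: the both-tight solution has a negative serving — not a feasible corner.
black beans + avocado: intersection lies outside the first quadrant.
Cheapest feasible corner: $3.48.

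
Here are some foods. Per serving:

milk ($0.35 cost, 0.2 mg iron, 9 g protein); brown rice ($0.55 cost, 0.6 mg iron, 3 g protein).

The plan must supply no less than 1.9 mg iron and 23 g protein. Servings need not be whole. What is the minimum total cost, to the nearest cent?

For a min-cost LP with two ≥-constraints, a basic feasible solution has at most two positive variables.
milk only: max(1.9/0.2, 23/9) = 9.5 servings → $3.33.
brown rice only: max(1.9/0.6, 23/3) = 7.667 servings → $4.22.
milk + brown rice with both tight: 1.688 servings and 2.604 servings → $2.02.
The minimum over all feasible corners is $2.02.

$2.02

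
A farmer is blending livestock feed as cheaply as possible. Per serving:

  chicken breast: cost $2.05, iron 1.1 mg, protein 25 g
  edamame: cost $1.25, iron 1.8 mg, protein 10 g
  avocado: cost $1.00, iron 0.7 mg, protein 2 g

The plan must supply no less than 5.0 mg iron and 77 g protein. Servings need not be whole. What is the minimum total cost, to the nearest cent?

$6.82

chicken breast only: max(5.0/1.1, 77/25) = 4.545 servings → $9.32.
edamame only: max(5.0/1.8, 77/10) = 7.7 servings → $9.62.
avocado only: max(5.0/0.7, 77/2) = 38.5 servings → $38.50.
chicken breast + edamame with both tight: 2.606 servings and 1.185 servings → $6.82.
chicken breast + avocado with both tight: 2.869 servings and 2.634 servings → $8.52.
edamame + avocado: intersection lies outside the first quadrant.
So the least-cost plan costs $6.82.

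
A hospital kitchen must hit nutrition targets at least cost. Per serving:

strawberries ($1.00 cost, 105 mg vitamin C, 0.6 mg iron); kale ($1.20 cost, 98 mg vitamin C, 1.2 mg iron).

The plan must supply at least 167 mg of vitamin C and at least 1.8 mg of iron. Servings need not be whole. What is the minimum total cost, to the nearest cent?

With two linear requirements the optimum uses one or two foods; enumerate the corners.
strawberries only: max(167/105, 1.8/0.6) = 3 servings → $3.00.
kale only: max(167/98, 1.8/1.2) = 1.704 servings → $2.04.
strawberries + kale with both tight: 0.3571 servings and 1.321 servings → $1.94.
So the least-cost plan costs $1.94.

$1.94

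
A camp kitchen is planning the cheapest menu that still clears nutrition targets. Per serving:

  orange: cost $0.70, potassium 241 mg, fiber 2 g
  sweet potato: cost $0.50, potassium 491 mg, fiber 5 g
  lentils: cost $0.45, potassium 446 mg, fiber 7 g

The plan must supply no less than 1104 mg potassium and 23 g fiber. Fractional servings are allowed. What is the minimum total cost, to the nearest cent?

$1.48

Check every corner: each single food scaled to meet both minima, and each pair solved so both constraints bind.
orange only: max(1104/241, 23/2) = 11.5 servings → $8.05.
sweet potato only: max(1104/491, 23/5) = 4.6 servings → $2.30.
lentils only: max(1104/446, 23/7) = 3.286 servings → $1.48.
orange + sweet potato: the both-tight solution has a negative serving — not a feasible corner.
orange + lentils with both targets exact would need a negative amount; discard.
sweet potato + lentils: intersection lies outside the first quadrant.
So the least-cost plan costs $1.48.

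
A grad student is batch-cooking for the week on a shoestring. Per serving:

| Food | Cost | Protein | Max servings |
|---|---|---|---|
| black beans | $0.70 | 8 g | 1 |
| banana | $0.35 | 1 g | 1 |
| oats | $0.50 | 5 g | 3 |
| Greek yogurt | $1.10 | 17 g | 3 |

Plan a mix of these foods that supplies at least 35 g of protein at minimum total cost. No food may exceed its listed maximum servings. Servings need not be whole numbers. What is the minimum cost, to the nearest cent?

Cost per g of protein: Greek yogurt $0.0647, black beans $0.0875, oats $0.1000, banana $0.3500.
Take 2.059 servings of Greek yogurt: +35.0 g protein for $2.26 (total $2.26, still need 0.0 g).
Filling from the cheapest source first is optimal under one linear minimum: $2.26.

$2.26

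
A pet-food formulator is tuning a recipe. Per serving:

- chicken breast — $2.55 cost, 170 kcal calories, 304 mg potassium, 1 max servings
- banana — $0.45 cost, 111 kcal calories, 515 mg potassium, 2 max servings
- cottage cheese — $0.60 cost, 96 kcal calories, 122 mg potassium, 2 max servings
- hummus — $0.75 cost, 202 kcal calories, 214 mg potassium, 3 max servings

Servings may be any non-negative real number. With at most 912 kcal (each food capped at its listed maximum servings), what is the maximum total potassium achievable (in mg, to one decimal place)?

Potassium per kcal: banana 4.64, chicken breast 1.788, cottage cheese 1.271, hummus 1.059.
Take 2 servings of banana: uses 222 kcal, +1030.0 mg potassium (running total 1030.0 mg).
Take 1 serving of chicken breast: uses 170 kcal, +304.0 mg potassium (running total 1334.0 mg).
Take 2 servings of cottage cheese: uses 192 kcal, +244.0 mg potassium (running total 1578.0 mg).
Take 1.624 servings of hummus: uses 328 kcal, +347.5 mg potassium (running total 1925.5 mg).
Filling greedily by potassium-per-kcal is optimal for one linear limit, giving 1925.5 mg.

1925.5 mg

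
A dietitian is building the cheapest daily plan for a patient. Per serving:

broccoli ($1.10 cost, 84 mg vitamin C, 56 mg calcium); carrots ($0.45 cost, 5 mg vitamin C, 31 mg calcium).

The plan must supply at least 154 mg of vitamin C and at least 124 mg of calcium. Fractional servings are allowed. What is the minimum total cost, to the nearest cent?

broccoli only: max(154/84, 124/56) = 2.214 servings → $2.44.
carrots only: max(154/5, 124/31) = 30.8 servings → $13.86.
broccoli + carrots with both tight: 1.787 servings and 0.7711 servings → $2.31.
The minimum over all feasible corners is $2.31.

$2.31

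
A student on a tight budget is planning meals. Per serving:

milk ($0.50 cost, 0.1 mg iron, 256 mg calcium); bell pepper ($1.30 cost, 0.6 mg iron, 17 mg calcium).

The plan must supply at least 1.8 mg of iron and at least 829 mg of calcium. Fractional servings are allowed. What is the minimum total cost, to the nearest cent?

Check every corner: each single food scaled to meet both minima, and each pair solved so both constraints bind.
milk only: max(1.8/0.1, 829/256) = 18 servings → $9.00.
bell pepper only: max(1.8/0.6, 829/17) = 48.76 servings → $63.39.
milk + bell pepper with both tight: 3.073 servings and 2.488 servings → $4.77.
The minimum over all feasible corners is $4.77.

$4.77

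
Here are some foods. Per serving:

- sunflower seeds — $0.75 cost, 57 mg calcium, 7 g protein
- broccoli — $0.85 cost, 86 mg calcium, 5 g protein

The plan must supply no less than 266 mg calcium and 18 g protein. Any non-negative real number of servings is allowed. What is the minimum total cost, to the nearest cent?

$2.76

A basic optimal solution has at most two foods positive. Try each food alone and each pair with both targets met exactly.
sunflower seeds only: max(266/57, 18/7) = 4.667 servings → $3.50.
broccoli only: max(266/86, 18/5) = 3.6 servings → $3.06.
sunflower seeds + broccoli with both tight: 0.6877 servings and 2.637 servings → $2.76.
The minimum over all feasible corners is $2.76.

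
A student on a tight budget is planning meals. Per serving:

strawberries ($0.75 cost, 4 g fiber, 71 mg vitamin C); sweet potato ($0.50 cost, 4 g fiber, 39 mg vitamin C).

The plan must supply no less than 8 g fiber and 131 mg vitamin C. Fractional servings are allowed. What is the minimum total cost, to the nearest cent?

$1.41

With two linear requirements the optimum uses one or two foods; enumerate the corners.
strawberries only: max(8/4, 131/71) = 2 servings → $1.50.
sweet potato only: max(8/4, 131/39) = 3.359 servings → $1.68.
strawberries + sweet potato with both tight: 1.656 servings and 0.3438 servings → $1.41.
Cheapest feasible corner: $1.41.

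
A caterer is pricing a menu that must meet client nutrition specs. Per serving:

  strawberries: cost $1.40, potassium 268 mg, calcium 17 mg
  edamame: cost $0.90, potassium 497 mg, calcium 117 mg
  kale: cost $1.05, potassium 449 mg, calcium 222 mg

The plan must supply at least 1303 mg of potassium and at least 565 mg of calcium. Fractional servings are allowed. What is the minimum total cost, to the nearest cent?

$2.89

Minimising a linear cost over {potassium ≥ 1303, calcium ≥ 565, servings ≥ 0} — the optimum is at a vertex, using one or two foods.
strawberries only: max(1303/268, 565/17) = 33.24 servings → $46.53.
edamame only: max(1303/497, 565/117) = 4.829 servings → $4.35.
kale only: max(1303/449, 565/222) = 2.902 servings → $3.05.
strawberries + edamame: the both-tight solution has a negative serving — not a feasible corner.
strawberries + kale with both tight: 0.6861 servings and 2.493 servings → $3.58.
edamame + kale with both tight: 0.6156 servings and 2.221 servings → $2.89.
So the least-cost plan costs $2.89.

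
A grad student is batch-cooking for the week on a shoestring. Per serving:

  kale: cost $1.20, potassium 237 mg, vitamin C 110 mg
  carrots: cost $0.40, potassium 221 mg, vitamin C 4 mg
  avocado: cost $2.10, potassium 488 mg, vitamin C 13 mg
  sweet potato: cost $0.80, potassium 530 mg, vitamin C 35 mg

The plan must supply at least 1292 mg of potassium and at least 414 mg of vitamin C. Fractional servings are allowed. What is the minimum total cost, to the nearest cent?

Minimising a linear cost over {potassium ≥ 1292, vitamin C ≥ 414, servings ≥ 0} — the optimum is at a vertex, using one or two foods.
kale only: max(1292/237, 414/110) = 5.451 servings → $6.54.
carrots only: max(1292/221, 414/4) = 103.5 servings → $41.40.
avocado only: max(1292/488, 414/13) = 31.85 servings → $66.88.
sweet potato only: max(1292/530, 414/35) = 11.83 servings → $9.46.
kale + carrots with both tight: 3.695 servings and 1.883 servings → $5.19.
kale + avocado with both tight: 3.661 servings and 0.8696 servings → $6.22.
kale + sweet potato with both tight: 3.484 servings and 0.88 servings → $4.88.
carrots + avocado: the both-tight solution has a negative serving — not a feasible corner.
carrots + sweet potato: the both-tight solution has a negative serving — not a feasible corner.
avocado + sweet potato: intersection lies outside the first quadrant.
The minimum over all feasible corners is $4.88.

$4.88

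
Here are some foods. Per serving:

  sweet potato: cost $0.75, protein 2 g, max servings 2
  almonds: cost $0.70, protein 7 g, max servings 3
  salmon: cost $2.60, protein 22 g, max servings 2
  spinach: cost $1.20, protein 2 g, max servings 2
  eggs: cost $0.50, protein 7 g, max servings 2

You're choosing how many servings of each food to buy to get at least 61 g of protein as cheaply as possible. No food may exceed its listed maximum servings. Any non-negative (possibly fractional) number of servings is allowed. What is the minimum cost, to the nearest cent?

Cost per g of protein: eggs $0.0714, almonds $0.1000, salmon $0.1182, sweet potato $0.3750, spinach $0.6000.
Take 2 servings of eggs: +14.0 g protein for $1.00 (total $1.00, still need 47.0 g).
Take 3 servings of almonds: +21.0 g protein for $2.10 (total $3.10, still need 26.0 g).
Take 1.182 servings of salmon: +26.0 g protein for $3.07 (total $6.17, still need 0.0 g).
Greedy by cheapest-per-g is optimal for a single linear constraint, so the minimum cost is $6.17.

$6.17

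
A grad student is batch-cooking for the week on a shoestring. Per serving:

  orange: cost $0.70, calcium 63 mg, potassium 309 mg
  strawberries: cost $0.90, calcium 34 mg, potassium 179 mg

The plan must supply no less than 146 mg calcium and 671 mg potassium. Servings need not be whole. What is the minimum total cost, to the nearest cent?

$1.62

This is a tiny linear program; its minimum lies at a vertex of the feasible set. List the vertices and price them.
orange only: max(146/63, 671/309) = 2.317 servings → $1.62.
strawberries only: max(146/34, 671/179) = 4.294 servings → $3.86.
orange + strawberries: the both-tight solution has a negative serving — not a feasible corner.
Cheapest feasible corner: $1.62.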